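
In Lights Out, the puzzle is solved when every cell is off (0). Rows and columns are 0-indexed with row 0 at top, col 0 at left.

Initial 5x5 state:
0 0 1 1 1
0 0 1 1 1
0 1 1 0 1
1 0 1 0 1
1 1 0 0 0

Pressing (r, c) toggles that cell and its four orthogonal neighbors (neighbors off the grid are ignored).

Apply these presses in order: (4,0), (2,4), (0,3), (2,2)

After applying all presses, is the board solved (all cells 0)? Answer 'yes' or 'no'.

After press 1 at (4,0):
0 0 1 1 1
0 0 1 1 1
0 1 1 0 1
0 0 1 0 1
0 0 0 0 0

After press 2 at (2,4):
0 0 1 1 1
0 0 1 1 0
0 1 1 1 0
0 0 1 0 0
0 0 0 0 0

After press 3 at (0,3):
0 0 0 0 0
0 0 1 0 0
0 1 1 1 0
0 0 1 0 0
0 0 0 0 0

After press 4 at (2,2):
0 0 0 0 0
0 0 0 0 0
0 0 0 0 0
0 0 0 0 0
0 0 0 0 0

Lights still on: 0

Answer: yes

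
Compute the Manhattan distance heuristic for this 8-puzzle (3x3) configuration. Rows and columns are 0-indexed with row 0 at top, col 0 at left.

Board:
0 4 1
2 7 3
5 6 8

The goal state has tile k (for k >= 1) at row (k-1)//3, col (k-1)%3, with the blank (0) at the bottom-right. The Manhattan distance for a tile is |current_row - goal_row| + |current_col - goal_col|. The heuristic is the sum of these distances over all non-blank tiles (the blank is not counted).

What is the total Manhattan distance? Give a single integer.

Answer: 14

Derivation:
Tile 4: at (0,1), goal (1,0), distance |0-1|+|1-0| = 2
Tile 1: at (0,2), goal (0,0), distance |0-0|+|2-0| = 2
Tile 2: at (1,0), goal (0,1), distance |1-0|+|0-1| = 2
Tile 7: at (1,1), goal (2,0), distance |1-2|+|1-0| = 2
Tile 3: at (1,2), goal (0,2), distance |1-0|+|2-2| = 1
Tile 5: at (2,0), goal (1,1), distance |2-1|+|0-1| = 2
Tile 6: at (2,1), goal (1,2), distance |2-1|+|1-2| = 2
Tile 8: at (2,2), goal (2,1), distance |2-2|+|2-1| = 1
Sum: 2 + 2 + 2 + 2 + 1 + 2 + 2 + 1 = 14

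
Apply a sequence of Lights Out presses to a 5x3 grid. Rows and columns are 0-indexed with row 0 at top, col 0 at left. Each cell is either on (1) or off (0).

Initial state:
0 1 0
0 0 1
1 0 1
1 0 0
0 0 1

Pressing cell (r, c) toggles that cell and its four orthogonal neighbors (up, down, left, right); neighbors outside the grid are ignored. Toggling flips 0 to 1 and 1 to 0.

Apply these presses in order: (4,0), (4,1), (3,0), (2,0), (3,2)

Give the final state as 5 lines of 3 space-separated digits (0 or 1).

After press 1 at (4,0):
0 1 0
0 0 1
1 0 1
0 0 0
1 1 1

After press 2 at (4,1):
0 1 0
0 0 1
1 0 1
0 1 0
0 0 0

After press 3 at (3,0):
0 1 0
0 0 1
0 0 1
1 0 0
1 0 0

After press 4 at (2,0):
0 1 0
1 0 1
1 1 1
0 0 0
1 0 0

After press 5 at (3,2):
0 1 0
1 0 1
1 1 0
0 1 1
1 0 1

Answer: 0 1 0
1 0 1
1 1 0
0 1 1
1 0 1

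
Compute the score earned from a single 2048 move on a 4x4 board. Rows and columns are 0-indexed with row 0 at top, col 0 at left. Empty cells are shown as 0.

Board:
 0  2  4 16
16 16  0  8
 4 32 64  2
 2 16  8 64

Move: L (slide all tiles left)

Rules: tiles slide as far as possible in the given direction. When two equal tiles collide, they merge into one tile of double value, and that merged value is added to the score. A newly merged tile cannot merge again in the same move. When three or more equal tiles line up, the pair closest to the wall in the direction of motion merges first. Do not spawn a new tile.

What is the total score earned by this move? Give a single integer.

Answer: 32

Derivation:
Slide left:
row 0: [0, 2, 4, 16] -> [2, 4, 16, 0]  score +0 (running 0)
row 1: [16, 16, 0, 8] -> [32, 8, 0, 0]  score +32 (running 32)
row 2: [4, 32, 64, 2] -> [4, 32, 64, 2]  score +0 (running 32)
row 3: [2, 16, 8, 64] -> [2, 16, 8, 64]  score +0 (running 32)
Board after move:
 2  4 16  0
32  8  0  0
 4 32 64  2
 2 16  8 64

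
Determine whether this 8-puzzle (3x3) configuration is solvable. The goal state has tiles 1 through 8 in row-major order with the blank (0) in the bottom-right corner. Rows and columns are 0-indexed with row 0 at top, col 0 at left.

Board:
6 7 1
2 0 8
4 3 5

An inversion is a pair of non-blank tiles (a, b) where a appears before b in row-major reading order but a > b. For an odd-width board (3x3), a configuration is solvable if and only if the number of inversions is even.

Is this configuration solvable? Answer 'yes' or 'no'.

Answer: yes

Derivation:
Inversions (pairs i<j in row-major order where tile[i] > tile[j] > 0): 14
14 is even, so the puzzle is solvable.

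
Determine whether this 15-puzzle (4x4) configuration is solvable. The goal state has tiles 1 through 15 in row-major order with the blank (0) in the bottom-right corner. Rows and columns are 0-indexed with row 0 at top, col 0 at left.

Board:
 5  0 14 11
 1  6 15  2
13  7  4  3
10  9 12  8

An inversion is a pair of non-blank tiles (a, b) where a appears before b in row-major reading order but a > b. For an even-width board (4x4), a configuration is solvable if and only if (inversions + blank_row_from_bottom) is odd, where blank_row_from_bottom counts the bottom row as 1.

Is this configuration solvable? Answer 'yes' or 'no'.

Inversions: 51
Blank is in row 0 (0-indexed from top), which is row 4 counting from the bottom (bottom = 1).
51 + 4 = 55, which is odd, so the puzzle is solvable.

Answer: yes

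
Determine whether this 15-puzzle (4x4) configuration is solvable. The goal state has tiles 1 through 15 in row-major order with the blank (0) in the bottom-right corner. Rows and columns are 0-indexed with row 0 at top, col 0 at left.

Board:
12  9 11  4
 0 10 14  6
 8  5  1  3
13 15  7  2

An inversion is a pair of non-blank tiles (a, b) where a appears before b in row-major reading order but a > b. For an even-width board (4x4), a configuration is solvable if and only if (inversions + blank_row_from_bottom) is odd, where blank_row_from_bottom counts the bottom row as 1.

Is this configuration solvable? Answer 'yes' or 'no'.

Inversions: 64
Blank is in row 1 (0-indexed from top), which is row 3 counting from the bottom (bottom = 1).
64 + 3 = 67, which is odd, so the puzzle is solvable.

Answer: yes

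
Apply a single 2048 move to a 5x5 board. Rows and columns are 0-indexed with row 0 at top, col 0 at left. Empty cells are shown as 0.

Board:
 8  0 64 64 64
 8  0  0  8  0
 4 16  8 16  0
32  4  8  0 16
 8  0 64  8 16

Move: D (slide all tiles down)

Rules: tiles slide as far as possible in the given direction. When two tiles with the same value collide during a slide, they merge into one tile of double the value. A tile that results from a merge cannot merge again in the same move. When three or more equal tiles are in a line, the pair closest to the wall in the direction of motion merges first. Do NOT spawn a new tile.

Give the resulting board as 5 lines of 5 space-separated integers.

Slide down:
col 0: [8, 8, 4, 32, 8] -> [0, 16, 4, 32, 8]
col 1: [0, 0, 16, 4, 0] -> [0, 0, 0, 16, 4]
col 2: [64, 0, 8, 8, 64] -> [0, 0, 64, 16, 64]
col 3: [64, 8, 16, 0, 8] -> [0, 64, 8, 16, 8]
col 4: [64, 0, 0, 16, 16] -> [0, 0, 0, 64, 32]

Answer:  0  0  0  0  0
16  0  0 64  0
 4  0 64  8  0
32 16 16 16 64
 8  4 64  8 32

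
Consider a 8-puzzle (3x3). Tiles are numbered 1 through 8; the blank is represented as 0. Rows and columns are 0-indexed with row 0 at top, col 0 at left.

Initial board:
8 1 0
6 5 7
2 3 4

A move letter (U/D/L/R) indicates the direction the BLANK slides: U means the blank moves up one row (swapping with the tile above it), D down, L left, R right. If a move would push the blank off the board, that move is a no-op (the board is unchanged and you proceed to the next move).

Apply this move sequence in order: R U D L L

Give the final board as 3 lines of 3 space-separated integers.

Answer: 8 1 7
0 6 5
2 3 4

Derivation:
After move 1 (R):
8 1 0
6 5 7
2 3 4

After move 2 (U):
8 1 0
6 5 7
2 3 4

After move 3 (D):
8 1 7
6 5 0
2 3 4

After move 4 (L):
8 1 7
6 0 5
2 3 4

After move 5 (L):
8 1 7
0 6 5
2 3 4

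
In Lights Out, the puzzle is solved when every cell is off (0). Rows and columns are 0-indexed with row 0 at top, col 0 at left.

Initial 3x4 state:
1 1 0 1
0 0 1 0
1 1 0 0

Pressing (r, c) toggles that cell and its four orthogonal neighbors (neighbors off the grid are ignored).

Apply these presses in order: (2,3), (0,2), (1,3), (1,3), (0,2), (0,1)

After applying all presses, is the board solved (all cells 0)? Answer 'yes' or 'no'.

Answer: no

Derivation:
After press 1 at (2,3):
1 1 0 1
0 0 1 1
1 1 1 1

After press 2 at (0,2):
1 0 1 0
0 0 0 1
1 1 1 1

After press 3 at (1,3):
1 0 1 1
0 0 1 0
1 1 1 0

After press 4 at (1,3):
1 0 1 0
0 0 0 1
1 1 1 1

After press 5 at (0,2):
1 1 0 1
0 0 1 1
1 1 1 1

After press 6 at (0,1):
0 0 1 1
0 1 1 1
1 1 1 1

Lights still on: 9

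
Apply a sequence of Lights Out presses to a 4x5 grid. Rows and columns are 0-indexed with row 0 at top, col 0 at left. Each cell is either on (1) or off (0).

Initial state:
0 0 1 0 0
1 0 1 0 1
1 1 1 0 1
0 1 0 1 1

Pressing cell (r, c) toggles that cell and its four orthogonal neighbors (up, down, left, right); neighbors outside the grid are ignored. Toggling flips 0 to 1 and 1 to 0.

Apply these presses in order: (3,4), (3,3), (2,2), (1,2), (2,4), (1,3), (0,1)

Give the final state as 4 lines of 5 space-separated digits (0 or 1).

Answer: 1 1 1 1 0
1 0 0 0 1
1 0 1 0 1
0 1 0 1 0

Derivation:
After press 1 at (3,4):
0 0 1 0 0
1 0 1 0 1
1 1 1 0 0
0 1 0 0 0

After press 2 at (3,3):
0 0 1 0 0
1 0 1 0 1
1 1 1 1 0
0 1 1 1 1

After press 3 at (2,2):
0 0 1 0 0
1 0 0 0 1
1 0 0 0 0
0 1 0 1 1

After press 4 at (1,2):
0 0 0 0 0
1 1 1 1 1
1 0 1 0 0
0 1 0 1 1

After press 5 at (2,4):
0 0 0 0 0
1 1 1 1 0
1 0 1 1 1
0 1 0 1 0

After press 6 at (1,3):
0 0 0 1 0
1 1 0 0 1
1 0 1 0 1
0 1 0 1 0

After press 7 at (0,1):
1 1 1 1 0
1 0 0 0 1
1 0 1 0 1
0 1 0 1 0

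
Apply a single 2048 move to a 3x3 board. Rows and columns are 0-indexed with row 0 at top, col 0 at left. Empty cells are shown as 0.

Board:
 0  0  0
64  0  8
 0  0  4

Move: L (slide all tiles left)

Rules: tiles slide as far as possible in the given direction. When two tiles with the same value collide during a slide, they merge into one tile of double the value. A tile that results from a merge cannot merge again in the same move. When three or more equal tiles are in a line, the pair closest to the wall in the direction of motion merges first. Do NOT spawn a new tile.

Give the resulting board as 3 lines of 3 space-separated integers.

Slide left:
row 0: [0, 0, 0] -> [0, 0, 0]
row 1: [64, 0, 8] -> [64, 8, 0]
row 2: [0, 0, 4] -> [4, 0, 0]

Answer:  0  0  0
64  8  0
 4  0  0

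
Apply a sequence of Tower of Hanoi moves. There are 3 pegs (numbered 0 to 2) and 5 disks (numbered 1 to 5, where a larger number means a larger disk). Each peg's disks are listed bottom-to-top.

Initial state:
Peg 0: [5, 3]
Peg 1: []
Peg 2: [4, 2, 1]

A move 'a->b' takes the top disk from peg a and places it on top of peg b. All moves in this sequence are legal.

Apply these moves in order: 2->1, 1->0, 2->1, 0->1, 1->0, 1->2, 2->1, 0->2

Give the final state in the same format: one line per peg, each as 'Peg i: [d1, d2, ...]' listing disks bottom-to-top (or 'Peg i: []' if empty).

After move 1 (2->1):
Peg 0: [5, 3]
Peg 1: [1]
Peg 2: [4, 2]

After move 2 (1->0):
Peg 0: [5, 3, 1]
Peg 1: []
Peg 2: [4, 2]

After move 3 (2->1):
Peg 0: [5, 3, 1]
Peg 1: [2]
Peg 2: [4]

After move 4 (0->1):
Peg 0: [5, 3]
Peg 1: [2, 1]
Peg 2: [4]

After move 5 (1->0):
Peg 0: [5, 3, 1]
Peg 1: [2]
Peg 2: [4]

After move 6 (1->2):
Peg 0: [5, 3, 1]
Peg 1: []
Peg 2: [4, 2]

After move 7 (2->1):
Peg 0: [5, 3, 1]
Peg 1: [2]
Peg 2: [4]

After move 8 (0->2):
Peg 0: [5, 3]
Peg 1: [2]
Peg 2: [4, 1]

Answer: Peg 0: [5, 3]
Peg 1: [2]
Peg 2: [4, 1]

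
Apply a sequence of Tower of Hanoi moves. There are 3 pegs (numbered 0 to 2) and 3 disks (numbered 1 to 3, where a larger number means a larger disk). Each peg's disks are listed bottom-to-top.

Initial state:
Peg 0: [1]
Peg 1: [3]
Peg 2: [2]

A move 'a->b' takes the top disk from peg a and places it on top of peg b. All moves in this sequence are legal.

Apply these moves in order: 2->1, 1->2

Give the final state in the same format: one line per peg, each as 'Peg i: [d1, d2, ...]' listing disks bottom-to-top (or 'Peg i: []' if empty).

After move 1 (2->1):
Peg 0: [1]
Peg 1: [3, 2]
Peg 2: []

After move 2 (1->2):
Peg 0: [1]
Peg 1: [3]
Peg 2: [2]

Answer: Peg 0: [1]
Peg 1: [3]
Peg 2: [2]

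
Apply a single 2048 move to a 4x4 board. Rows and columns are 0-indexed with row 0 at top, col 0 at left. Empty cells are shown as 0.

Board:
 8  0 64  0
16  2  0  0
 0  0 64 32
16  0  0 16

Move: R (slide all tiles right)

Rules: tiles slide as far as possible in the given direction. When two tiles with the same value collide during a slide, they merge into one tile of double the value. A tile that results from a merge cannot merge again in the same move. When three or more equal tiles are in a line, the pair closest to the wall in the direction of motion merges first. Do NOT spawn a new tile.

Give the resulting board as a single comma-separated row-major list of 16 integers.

Answer: 0, 0, 8, 64, 0, 0, 16, 2, 0, 0, 64, 32, 0, 0, 0, 32

Derivation:
Slide right:
row 0: [8, 0, 64, 0] -> [0, 0, 8, 64]
row 1: [16, 2, 0, 0] -> [0, 0, 16, 2]
row 2: [0, 0, 64, 32] -> [0, 0, 64, 32]
row 3: [16, 0, 0, 16] -> [0, 0, 0, 32]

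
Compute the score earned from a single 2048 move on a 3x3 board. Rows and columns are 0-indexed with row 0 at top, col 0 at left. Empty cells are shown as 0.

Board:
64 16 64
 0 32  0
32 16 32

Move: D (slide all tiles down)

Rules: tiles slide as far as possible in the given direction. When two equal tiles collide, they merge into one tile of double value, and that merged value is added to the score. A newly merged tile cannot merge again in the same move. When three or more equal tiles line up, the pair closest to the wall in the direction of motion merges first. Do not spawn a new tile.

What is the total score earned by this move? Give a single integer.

Slide down:
col 0: [64, 0, 32] -> [0, 64, 32]  score +0 (running 0)
col 1: [16, 32, 16] -> [16, 32, 16]  score +0 (running 0)
col 2: [64, 0, 32] -> [0, 64, 32]  score +0 (running 0)
Board after move:
 0 16  0
64 32 64
32 16 32

Answer: 0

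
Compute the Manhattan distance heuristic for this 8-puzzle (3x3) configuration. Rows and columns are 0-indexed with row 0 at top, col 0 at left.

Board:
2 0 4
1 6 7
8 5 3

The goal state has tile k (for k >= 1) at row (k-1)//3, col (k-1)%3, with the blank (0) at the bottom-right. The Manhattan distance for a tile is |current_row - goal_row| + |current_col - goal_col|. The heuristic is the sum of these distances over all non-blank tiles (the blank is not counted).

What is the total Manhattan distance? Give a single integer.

Tile 2: at (0,0), goal (0,1), distance |0-0|+|0-1| = 1
Tile 4: at (0,2), goal (1,0), distance |0-1|+|2-0| = 3
Tile 1: at (1,0), goal (0,0), distance |1-0|+|0-0| = 1
Tile 6: at (1,1), goal (1,2), distance |1-1|+|1-2| = 1
Tile 7: at (1,2), goal (2,0), distance |1-2|+|2-0| = 3
Tile 8: at (2,0), goal (2,1), distance |2-2|+|0-1| = 1
Tile 5: at (2,1), goal (1,1), distance |2-1|+|1-1| = 1
Tile 3: at (2,2), goal (0,2), distance |2-0|+|2-2| = 2
Sum: 1 + 3 + 1 + 1 + 3 + 1 + 1 + 2 = 13

Answer: 13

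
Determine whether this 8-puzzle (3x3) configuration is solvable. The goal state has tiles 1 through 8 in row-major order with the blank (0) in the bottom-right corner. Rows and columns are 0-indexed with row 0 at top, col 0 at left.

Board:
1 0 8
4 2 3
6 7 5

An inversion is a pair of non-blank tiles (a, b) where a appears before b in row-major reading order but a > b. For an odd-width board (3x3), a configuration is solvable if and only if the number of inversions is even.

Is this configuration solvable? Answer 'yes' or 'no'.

Inversions (pairs i<j in row-major order where tile[i] > tile[j] > 0): 10
10 is even, so the puzzle is solvable.

Answer: yes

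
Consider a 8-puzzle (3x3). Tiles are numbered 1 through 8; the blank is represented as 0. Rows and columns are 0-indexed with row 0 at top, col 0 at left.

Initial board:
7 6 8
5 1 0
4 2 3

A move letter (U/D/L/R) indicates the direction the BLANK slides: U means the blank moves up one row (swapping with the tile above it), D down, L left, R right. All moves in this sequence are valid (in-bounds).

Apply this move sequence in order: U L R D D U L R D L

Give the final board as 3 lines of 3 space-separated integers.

Answer: 7 6 8
5 1 3
4 0 2

Derivation:
After move 1 (U):
7 6 0
5 1 8
4 2 3

After move 2 (L):
7 0 6
5 1 8
4 2 3

After move 3 (R):
7 6 0
5 1 8
4 2 3

After move 4 (D):
7 6 8
5 1 0
4 2 3

After move 5 (D):
7 6 8
5 1 3
4 2 0

After move 6 (U):
7 6 8
5 1 0
4 2 3

After move 7 (L):
7 6 8
5 0 1
4 2 3

After move 8 (R):
7 6 8
5 1 0
4 2 3

After move 9 (D):
7 6 8
5 1 3
4 2 0

After move 10 (L):
7 6 8
5 1 3
4 0 2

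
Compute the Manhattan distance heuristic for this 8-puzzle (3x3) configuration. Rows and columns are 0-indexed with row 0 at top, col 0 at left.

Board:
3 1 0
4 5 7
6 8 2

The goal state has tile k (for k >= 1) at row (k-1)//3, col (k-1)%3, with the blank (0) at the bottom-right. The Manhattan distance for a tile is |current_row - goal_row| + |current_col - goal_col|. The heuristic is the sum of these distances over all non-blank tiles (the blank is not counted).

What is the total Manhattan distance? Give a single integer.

Tile 3: at (0,0), goal (0,2), distance |0-0|+|0-2| = 2
Tile 1: at (0,1), goal (0,0), distance |0-0|+|1-0| = 1
Tile 4: at (1,0), goal (1,0), distance |1-1|+|0-0| = 0
Tile 5: at (1,1), goal (1,1), distance |1-1|+|1-1| = 0
Tile 7: at (1,2), goal (2,0), distance |1-2|+|2-0| = 3
Tile 6: at (2,0), goal (1,2), distance |2-1|+|0-2| = 3
Tile 8: at (2,1), goal (2,1), distance |2-2|+|1-1| = 0
Tile 2: at (2,2), goal (0,1), distance |2-0|+|2-1| = 3
Sum: 2 + 1 + 0 + 0 + 3 + 3 + 0 + 3 = 12

Answer: 12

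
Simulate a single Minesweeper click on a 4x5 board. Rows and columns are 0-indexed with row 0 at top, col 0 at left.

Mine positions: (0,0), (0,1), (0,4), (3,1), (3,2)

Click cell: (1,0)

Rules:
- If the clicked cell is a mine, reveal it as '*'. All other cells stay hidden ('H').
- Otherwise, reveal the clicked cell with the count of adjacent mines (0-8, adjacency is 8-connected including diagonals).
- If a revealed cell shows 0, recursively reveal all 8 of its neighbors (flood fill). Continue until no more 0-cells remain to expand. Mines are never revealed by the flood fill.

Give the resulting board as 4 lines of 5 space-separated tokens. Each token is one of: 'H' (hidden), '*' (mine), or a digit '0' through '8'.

H H H H H
2 H H H H
H H H H H
H H H H H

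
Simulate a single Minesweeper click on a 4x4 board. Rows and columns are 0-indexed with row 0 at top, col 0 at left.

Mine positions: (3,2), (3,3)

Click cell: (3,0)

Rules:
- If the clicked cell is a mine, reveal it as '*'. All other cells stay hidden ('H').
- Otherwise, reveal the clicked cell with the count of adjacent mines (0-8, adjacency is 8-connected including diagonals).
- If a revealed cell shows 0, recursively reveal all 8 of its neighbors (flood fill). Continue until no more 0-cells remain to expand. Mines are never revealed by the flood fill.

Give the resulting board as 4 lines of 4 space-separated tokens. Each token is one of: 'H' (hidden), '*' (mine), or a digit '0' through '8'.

0 0 0 0
0 0 0 0
0 1 2 2
0 1 H H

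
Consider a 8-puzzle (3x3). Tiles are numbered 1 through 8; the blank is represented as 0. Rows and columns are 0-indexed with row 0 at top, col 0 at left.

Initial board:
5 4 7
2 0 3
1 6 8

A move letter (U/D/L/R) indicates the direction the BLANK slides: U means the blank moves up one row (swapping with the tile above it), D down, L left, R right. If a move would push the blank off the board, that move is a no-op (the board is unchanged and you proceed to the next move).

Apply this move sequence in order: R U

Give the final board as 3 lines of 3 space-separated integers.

Answer: 5 4 0
2 3 7
1 6 8

Derivation:
After move 1 (R):
5 4 7
2 3 0
1 6 8

After move 2 (U):
5 4 0
2 3 7
1 6 8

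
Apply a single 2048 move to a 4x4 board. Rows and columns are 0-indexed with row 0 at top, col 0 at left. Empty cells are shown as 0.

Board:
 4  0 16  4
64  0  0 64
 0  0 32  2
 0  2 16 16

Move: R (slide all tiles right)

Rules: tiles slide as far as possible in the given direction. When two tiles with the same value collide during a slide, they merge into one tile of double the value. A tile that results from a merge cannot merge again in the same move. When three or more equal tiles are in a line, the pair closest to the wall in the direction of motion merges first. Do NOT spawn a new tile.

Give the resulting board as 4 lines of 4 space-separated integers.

Answer:   0   4  16   4
  0   0   0 128
  0   0  32   2
  0   0   2  32

Derivation:
Slide right:
row 0: [4, 0, 16, 4] -> [0, 4, 16, 4]
row 1: [64, 0, 0, 64] -> [0, 0, 0, 128]
row 2: [0, 0, 32, 2] -> [0, 0, 32, 2]
row 3: [0, 2, 16, 16] -> [0, 0, 2, 32]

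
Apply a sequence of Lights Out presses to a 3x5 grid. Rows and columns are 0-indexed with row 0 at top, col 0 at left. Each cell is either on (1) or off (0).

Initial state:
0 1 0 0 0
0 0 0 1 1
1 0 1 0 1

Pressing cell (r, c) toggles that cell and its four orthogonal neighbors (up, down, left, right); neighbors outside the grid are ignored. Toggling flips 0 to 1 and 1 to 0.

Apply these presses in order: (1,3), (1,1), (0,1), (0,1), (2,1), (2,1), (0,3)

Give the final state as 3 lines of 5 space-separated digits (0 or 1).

Answer: 0 0 1 0 1
1 1 0 1 0
1 1 1 1 1

Derivation:
After press 1 at (1,3):
0 1 0 1 0
0 0 1 0 0
1 0 1 1 1

After press 2 at (1,1):
0 0 0 1 0
1 1 0 0 0
1 1 1 1 1

After press 3 at (0,1):
1 1 1 1 0
1 0 0 0 0
1 1 1 1 1

After press 4 at (0,1):
0 0 0 1 0
1 1 0 0 0
1 1 1 1 1

After press 5 at (2,1):
0 0 0 1 0
1 0 0 0 0
0 0 0 1 1

After press 6 at (2,1):
0 0 0 1 0
1 1 0 0 0
1 1 1 1 1

After press 7 at (0,3):
0 0 1 0 1
1 1 0 1 0
1 1 1 1 1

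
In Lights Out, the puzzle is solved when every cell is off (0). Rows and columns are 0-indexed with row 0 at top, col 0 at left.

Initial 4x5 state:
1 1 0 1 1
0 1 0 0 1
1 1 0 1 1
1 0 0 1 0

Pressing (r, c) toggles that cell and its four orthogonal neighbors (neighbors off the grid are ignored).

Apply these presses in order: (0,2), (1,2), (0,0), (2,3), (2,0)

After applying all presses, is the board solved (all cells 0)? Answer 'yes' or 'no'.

After press 1 at (0,2):
1 0 1 0 1
0 1 1 0 1
1 1 0 1 1
1 0 0 1 0

After press 2 at (1,2):
1 0 0 0 1
0 0 0 1 1
1 1 1 1 1
1 0 0 1 0

After press 3 at (0,0):
0 1 0 0 1
1 0 0 1 1
1 1 1 1 1
1 0 0 1 0

After press 4 at (2,3):
0 1 0 0 1
1 0 0 0 1
1 1 0 0 0
1 0 0 0 0

After press 5 at (2,0):
0 1 0 0 1
0 0 0 0 1
0 0 0 0 0
0 0 0 0 0

Lights still on: 3

Answer: no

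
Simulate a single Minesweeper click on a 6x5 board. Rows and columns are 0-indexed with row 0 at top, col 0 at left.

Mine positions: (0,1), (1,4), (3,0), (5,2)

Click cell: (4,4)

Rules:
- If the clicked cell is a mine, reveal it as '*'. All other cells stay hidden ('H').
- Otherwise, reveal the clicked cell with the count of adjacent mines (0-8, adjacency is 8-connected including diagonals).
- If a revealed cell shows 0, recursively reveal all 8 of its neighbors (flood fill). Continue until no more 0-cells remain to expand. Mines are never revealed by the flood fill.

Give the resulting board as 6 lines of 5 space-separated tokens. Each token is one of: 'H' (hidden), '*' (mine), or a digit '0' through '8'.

H H H H H
H 1 1 1 H
H 1 0 1 1
H 1 0 0 0
H 2 1 1 0
H H H 1 0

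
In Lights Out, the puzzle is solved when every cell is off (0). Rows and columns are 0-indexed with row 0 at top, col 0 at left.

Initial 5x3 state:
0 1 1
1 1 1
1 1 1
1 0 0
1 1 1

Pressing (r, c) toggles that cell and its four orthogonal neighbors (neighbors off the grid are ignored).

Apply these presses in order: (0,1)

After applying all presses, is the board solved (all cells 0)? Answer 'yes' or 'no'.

After press 1 at (0,1):
1 0 0
1 0 1
1 1 1
1 0 0
1 1 1

Lights still on: 10

Answer: no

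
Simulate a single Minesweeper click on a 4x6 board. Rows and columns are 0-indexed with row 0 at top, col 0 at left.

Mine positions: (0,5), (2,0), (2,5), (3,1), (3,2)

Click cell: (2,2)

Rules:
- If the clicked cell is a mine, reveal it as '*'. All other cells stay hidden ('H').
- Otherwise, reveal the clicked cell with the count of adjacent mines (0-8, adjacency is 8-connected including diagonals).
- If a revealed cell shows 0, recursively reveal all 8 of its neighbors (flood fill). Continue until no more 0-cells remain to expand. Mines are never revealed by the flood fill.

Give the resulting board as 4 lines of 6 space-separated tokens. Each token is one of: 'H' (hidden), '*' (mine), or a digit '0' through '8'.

H H H H H H
H H H H H H
H H 2 H H H
H H H H H H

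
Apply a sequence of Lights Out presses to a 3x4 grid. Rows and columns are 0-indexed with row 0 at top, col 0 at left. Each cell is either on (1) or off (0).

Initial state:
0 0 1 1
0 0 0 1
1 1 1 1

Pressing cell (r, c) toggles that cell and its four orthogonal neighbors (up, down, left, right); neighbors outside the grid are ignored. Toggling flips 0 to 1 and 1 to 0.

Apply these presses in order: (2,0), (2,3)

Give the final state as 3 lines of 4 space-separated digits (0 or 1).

Answer: 0 0 1 1
1 0 0 0
0 0 0 0

Derivation:
After press 1 at (2,0):
0 0 1 1
1 0 0 1
0 0 1 1

After press 2 at (2,3):
0 0 1 1
1 0 0 0
0 0 0 0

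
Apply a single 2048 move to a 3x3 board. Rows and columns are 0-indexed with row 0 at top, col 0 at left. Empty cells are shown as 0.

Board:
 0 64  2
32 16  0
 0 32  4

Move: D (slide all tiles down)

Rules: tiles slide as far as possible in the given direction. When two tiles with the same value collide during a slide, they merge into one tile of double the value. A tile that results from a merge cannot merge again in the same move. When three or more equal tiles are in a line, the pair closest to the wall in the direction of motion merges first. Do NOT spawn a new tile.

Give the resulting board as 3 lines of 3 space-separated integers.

Answer:  0 64  0
 0 16  2
32 32  4

Derivation:
Slide down:
col 0: [0, 32, 0] -> [0, 0, 32]
col 1: [64, 16, 32] -> [64, 16, 32]
col 2: [2, 0, 4] -> [0, 2, 4]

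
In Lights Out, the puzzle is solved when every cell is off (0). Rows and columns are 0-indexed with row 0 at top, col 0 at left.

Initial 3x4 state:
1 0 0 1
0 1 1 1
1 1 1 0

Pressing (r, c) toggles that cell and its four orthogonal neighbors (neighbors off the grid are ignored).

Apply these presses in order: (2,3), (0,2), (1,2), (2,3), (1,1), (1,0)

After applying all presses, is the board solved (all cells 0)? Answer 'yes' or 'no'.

Answer: yes

Derivation:
After press 1 at (2,3):
1 0 0 1
0 1 1 0
1 1 0 1

After press 2 at (0,2):
1 1 1 0
0 1 0 0
1 1 0 1

After press 3 at (1,2):
1 1 0 0
0 0 1 1
1 1 1 1

After press 4 at (2,3):
1 1 0 0
0 0 1 0
1 1 0 0

After press 5 at (1,1):
1 0 0 0
1 1 0 0
1 0 0 0

After press 6 at (1,0):
0 0 0 0
0 0 0 0
0 0 0 0

Lights still on: 0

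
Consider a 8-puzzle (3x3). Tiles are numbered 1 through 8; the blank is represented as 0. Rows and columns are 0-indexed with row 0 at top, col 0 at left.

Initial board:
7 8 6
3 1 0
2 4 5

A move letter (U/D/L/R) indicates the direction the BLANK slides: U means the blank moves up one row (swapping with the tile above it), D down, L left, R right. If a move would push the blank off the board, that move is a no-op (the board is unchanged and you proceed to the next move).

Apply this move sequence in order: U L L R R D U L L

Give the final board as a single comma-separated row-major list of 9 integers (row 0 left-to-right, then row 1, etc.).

Answer: 0, 7, 8, 3, 1, 6, 2, 4, 5

Derivation:
After move 1 (U):
7 8 0
3 1 6
2 4 5

After move 2 (L):
7 0 8
3 1 6
2 4 5

After move 3 (L):
0 7 8
3 1 6
2 4 5

After move 4 (R):
7 0 8
3 1 6
2 4 5

After move 5 (R):
7 8 0
3 1 6
2 4 5

After move 6 (D):
7 8 6
3 1 0
2 4 5

After move 7 (U):
7 8 0
3 1 6
2 4 5

After move 8 (L):
7 0 8
3 1 6
2 4 5

After move 9 (L):
0 7 8
3 1 6
2 4 5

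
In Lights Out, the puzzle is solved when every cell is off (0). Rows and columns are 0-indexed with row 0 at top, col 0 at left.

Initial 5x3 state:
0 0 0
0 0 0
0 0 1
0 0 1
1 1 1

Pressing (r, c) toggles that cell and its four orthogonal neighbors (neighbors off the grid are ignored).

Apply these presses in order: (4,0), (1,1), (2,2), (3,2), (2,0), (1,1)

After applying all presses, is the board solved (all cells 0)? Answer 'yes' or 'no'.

After press 1 at (4,0):
0 0 0
0 0 0
0 0 1
1 0 1
0 0 1

After press 2 at (1,1):
0 1 0
1 1 1
0 1 1
1 0 1
0 0 1

After press 3 at (2,2):
0 1 0
1 1 0
0 0 0
1 0 0
0 0 1

After press 4 at (3,2):
0 1 0
1 1 0
0 0 1
1 1 1
0 0 0

After press 5 at (2,0):
0 1 0
0 1 0
1 1 1
0 1 1
0 0 0

After press 6 at (1,1):
0 0 0
1 0 1
1 0 1
0 1 1
0 0 0

Lights still on: 6

Answer: no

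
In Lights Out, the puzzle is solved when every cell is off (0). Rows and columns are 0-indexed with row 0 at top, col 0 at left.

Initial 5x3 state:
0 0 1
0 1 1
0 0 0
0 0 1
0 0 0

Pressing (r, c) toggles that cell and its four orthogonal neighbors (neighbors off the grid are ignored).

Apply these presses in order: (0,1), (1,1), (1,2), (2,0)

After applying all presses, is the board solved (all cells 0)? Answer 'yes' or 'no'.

After press 1 at (0,1):
1 1 0
0 0 1
0 0 0
0 0 1
0 0 0

After press 2 at (1,1):
1 0 0
1 1 0
0 1 0
0 0 1
0 0 0

After press 3 at (1,2):
1 0 1
1 0 1
0 1 1
0 0 1
0 0 0

After press 4 at (2,0):
1 0 1
0 0 1
1 0 1
1 0 1
0 0 0

Lights still on: 7

Answer: no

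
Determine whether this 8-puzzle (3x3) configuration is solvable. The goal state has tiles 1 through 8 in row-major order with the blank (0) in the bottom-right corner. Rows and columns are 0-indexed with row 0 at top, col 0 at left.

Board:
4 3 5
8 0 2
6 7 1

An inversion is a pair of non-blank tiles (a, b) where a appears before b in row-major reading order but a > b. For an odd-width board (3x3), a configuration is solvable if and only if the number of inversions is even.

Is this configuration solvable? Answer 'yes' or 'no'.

Answer: yes

Derivation:
Inversions (pairs i<j in row-major order where tile[i] > tile[j] > 0): 14
14 is even, so the puzzle is solvable.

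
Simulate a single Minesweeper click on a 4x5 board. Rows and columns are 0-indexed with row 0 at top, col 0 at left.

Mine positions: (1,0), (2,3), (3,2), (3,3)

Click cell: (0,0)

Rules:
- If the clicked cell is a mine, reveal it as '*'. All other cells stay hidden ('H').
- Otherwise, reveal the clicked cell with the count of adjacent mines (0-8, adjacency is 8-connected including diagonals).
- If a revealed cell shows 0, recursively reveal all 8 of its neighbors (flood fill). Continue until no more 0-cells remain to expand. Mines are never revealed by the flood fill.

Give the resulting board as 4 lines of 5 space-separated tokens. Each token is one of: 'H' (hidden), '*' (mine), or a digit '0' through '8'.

1 H H H H
H H H H H
H H H H H
H H H H H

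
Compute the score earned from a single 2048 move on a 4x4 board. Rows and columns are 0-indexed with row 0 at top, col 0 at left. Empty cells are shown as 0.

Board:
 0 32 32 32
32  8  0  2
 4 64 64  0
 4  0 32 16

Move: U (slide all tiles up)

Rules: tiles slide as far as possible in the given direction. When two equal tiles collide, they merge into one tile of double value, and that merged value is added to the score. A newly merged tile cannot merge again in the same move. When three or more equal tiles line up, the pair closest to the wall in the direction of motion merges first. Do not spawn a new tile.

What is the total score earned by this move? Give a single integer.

Answer: 8

Derivation:
Slide up:
col 0: [0, 32, 4, 4] -> [32, 8, 0, 0]  score +8 (running 8)
col 1: [32, 8, 64, 0] -> [32, 8, 64, 0]  score +0 (running 8)
col 2: [32, 0, 64, 32] -> [32, 64, 32, 0]  score +0 (running 8)
col 3: [32, 2, 0, 16] -> [32, 2, 16, 0]  score +0 (running 8)
Board after move:
32 32 32 32
 8  8 64  2
 0 64 32 16
 0  0  0  0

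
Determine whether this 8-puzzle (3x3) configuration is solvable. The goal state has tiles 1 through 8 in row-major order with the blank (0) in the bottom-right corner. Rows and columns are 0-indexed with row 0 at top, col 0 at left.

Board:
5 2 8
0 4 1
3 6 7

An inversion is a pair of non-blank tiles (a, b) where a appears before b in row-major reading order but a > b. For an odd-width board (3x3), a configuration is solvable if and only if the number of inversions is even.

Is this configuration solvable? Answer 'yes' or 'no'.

Inversions (pairs i<j in row-major order where tile[i] > tile[j] > 0): 12
12 is even, so the puzzle is solvable.

Answer: yes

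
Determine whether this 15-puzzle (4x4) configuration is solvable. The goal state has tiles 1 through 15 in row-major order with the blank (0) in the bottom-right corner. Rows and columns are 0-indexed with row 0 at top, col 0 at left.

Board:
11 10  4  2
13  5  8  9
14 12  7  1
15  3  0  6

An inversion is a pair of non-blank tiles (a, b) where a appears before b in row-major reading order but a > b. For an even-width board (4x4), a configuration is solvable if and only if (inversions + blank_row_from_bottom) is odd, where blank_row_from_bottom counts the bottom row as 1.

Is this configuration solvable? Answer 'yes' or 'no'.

Inversions: 55
Blank is in row 3 (0-indexed from top), which is row 1 counting from the bottom (bottom = 1).
55 + 1 = 56, which is even, so the puzzle is not solvable.

Answer: no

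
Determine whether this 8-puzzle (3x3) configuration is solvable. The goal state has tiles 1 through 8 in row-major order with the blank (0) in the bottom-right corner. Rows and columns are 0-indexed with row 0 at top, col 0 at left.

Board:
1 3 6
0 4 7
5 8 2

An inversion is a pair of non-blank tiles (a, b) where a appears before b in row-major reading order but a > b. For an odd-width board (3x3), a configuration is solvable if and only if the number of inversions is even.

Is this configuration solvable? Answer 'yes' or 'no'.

Inversions (pairs i<j in row-major order where tile[i] > tile[j] > 0): 9
9 is odd, so the puzzle is not solvable.

Answer: no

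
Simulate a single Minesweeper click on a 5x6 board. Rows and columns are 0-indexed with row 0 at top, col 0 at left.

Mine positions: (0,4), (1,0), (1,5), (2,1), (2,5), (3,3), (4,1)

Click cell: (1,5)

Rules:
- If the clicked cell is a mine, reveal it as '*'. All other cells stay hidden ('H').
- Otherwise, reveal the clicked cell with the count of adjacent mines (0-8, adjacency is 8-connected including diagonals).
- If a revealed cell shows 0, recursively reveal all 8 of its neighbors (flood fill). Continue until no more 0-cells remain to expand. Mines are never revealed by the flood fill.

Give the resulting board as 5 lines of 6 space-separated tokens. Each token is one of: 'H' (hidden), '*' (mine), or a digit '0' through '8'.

H H H H H H
H H H H H *
H H H H H H
H H H H H H
H H H H H H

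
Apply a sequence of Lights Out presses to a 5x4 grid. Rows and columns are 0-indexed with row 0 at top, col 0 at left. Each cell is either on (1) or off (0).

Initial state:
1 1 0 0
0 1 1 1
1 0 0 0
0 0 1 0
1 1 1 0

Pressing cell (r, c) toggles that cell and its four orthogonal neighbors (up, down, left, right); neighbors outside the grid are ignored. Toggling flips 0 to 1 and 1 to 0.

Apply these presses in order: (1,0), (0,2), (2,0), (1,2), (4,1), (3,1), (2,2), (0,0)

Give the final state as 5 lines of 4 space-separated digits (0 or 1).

Answer: 1 1 0 1
1 1 0 0
1 1 0 1
0 0 1 0
0 1 0 0

Derivation:
After press 1 at (1,0):
0 1 0 0
1 0 1 1
0 0 0 0
0 0 1 0
1 1 1 0

After press 2 at (0,2):
0 0 1 1
1 0 0 1
0 0 0 0
0 0 1 0
1 1 1 0

After press 3 at (2,0):
0 0 1 1
0 0 0 1
1 1 0 0
1 0 1 0
1 1 1 0

After press 4 at (1,2):
0 0 0 1
0 1 1 0
1 1 1 0
1 0 1 0
1 1 1 0

After press 5 at (4,1):
0 0 0 1
0 1 1 0
1 1 1 0
1 1 1 0
0 0 0 0

After press 6 at (3,1):
0 0 0 1
0 1 1 0
1 0 1 0
0 0 0 0
0 1 0 0

After press 7 at (2,2):
0 0 0 1
0 1 0 0
1 1 0 1
0 0 1 0
0 1 0 0

After press 8 at (0,0):
1 1 0 1
1 1 0 0
1 1 0 1
0 0 1 0
0 1 0 0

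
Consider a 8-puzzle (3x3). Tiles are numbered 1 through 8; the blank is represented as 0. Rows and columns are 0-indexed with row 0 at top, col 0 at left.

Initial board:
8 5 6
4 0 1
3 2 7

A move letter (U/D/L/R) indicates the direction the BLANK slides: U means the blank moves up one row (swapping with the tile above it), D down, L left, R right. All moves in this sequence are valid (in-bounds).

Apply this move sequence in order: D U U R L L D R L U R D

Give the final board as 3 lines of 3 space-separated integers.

After move 1 (D):
8 5 6
4 2 1
3 0 7

After move 2 (U):
8 5 6
4 0 1
3 2 7

After move 3 (U):
8 0 6
4 5 1
3 2 7

After move 4 (R):
8 6 0
4 5 1
3 2 7

After move 5 (L):
8 0 6
4 5 1
3 2 7

After move 6 (L):
0 8 6
4 5 1
3 2 7

After move 7 (D):
4 8 6
0 5 1
3 2 7

After move 8 (R):
4 8 6
5 0 1
3 2 7

After move 9 (L):
4 8 6
0 5 1
3 2 7

After move 10 (U):
0 8 6
4 5 1
3 2 7

After move 11 (R):
8 0 6
4 5 1
3 2 7

After move 12 (D):
8 5 6
4 0 1
3 2 7

Answer: 8 5 6
4 0 1
3 2 7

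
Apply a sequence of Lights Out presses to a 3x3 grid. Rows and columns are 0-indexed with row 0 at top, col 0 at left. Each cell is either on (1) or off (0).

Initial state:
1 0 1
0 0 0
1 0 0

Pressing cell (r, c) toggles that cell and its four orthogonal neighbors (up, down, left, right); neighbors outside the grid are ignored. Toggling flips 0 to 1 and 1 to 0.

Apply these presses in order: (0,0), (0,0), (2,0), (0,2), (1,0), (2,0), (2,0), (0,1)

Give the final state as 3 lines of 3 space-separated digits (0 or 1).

After press 1 at (0,0):
0 1 1
1 0 0
1 0 0

After press 2 at (0,0):
1 0 1
0 0 0
1 0 0

After press 3 at (2,0):
1 0 1
1 0 0
0 1 0

After press 4 at (0,2):
1 1 0
1 0 1
0 1 0

After press 5 at (1,0):
0 1 0
0 1 1
1 1 0

After press 6 at (2,0):
0 1 0
1 1 1
0 0 0

After press 7 at (2,0):
0 1 0
0 1 1
1 1 0

After press 8 at (0,1):
1 0 1
0 0 1
1 1 0

Answer: 1 0 1
0 0 1
1 1 0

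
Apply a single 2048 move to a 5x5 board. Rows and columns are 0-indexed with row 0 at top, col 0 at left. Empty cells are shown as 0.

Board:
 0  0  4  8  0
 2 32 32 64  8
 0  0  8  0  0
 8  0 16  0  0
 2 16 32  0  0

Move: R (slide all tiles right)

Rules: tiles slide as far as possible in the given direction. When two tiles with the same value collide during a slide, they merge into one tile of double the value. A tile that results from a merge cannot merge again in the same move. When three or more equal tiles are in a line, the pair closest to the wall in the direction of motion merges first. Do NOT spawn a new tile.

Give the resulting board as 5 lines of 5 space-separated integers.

Slide right:
row 0: [0, 0, 4, 8, 0] -> [0, 0, 0, 4, 8]
row 1: [2, 32, 32, 64, 8] -> [0, 2, 64, 64, 8]
row 2: [0, 0, 8, 0, 0] -> [0, 0, 0, 0, 8]
row 3: [8, 0, 16, 0, 0] -> [0, 0, 0, 8, 16]
row 4: [2, 16, 32, 0, 0] -> [0, 0, 2, 16, 32]

Answer:  0  0  0  4  8
 0  2 64 64  8
 0  0  0  0  8
 0  0  0  8 16
 0  0  2 16 32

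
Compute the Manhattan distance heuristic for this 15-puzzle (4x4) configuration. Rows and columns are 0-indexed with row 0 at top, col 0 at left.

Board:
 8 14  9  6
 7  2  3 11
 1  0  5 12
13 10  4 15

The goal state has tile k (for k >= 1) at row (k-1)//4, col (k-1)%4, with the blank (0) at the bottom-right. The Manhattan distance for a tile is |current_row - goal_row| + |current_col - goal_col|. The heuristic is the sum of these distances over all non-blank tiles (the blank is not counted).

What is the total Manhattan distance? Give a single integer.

Answer: 31

Derivation:
Tile 8: (0,0)->(1,3) = 4
Tile 14: (0,1)->(3,1) = 3
Tile 9: (0,2)->(2,0) = 4
Tile 6: (0,3)->(1,1) = 3
Tile 7: (1,0)->(1,2) = 2
Tile 2: (1,1)->(0,1) = 1
Tile 3: (1,2)->(0,2) = 1
Tile 11: (1,3)->(2,2) = 2
Tile 1: (2,0)->(0,0) = 2
Tile 5: (2,2)->(1,0) = 3
Tile 12: (2,3)->(2,3) = 0
Tile 13: (3,0)->(3,0) = 0
Tile 10: (3,1)->(2,1) = 1
Tile 4: (3,2)->(0,3) = 4
Tile 15: (3,3)->(3,2) = 1
Sum: 4 + 3 + 4 + 3 + 2 + 1 + 1 + 2 + 2 + 3 + 0 + 0 + 1 + 4 + 1 = 31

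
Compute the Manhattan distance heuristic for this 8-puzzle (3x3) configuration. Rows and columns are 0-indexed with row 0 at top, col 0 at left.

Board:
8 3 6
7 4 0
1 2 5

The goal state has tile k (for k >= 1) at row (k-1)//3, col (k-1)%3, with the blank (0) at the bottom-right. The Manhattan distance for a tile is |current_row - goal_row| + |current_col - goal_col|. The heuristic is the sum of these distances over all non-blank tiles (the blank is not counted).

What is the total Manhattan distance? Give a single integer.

Tile 8: (0,0)->(2,1) = 3
Tile 3: (0,1)->(0,2) = 1
Tile 6: (0,2)->(1,2) = 1
Tile 7: (1,0)->(2,0) = 1
Tile 4: (1,1)->(1,0) = 1
Tile 1: (2,0)->(0,0) = 2
Tile 2: (2,1)->(0,1) = 2
Tile 5: (2,2)->(1,1) = 2
Sum: 3 + 1 + 1 + 1 + 1 + 2 + 2 + 2 = 13

Answer: 13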